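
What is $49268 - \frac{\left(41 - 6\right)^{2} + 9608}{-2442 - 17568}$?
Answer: $\frac{14287877}{290} \approx 49269.0$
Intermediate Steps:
$49268 - \frac{\left(41 - 6\right)^{2} + 9608}{-2442 - 17568} = 49268 - \frac{35^{2} + 9608}{-20010} = 49268 - \left(1225 + 9608\right) \left(- \frac{1}{20010}\right) = 49268 - 10833 \left(- \frac{1}{20010}\right) = 49268 - - \frac{157}{290} = 49268 + \frac{157}{290} = \frac{14287877}{290}$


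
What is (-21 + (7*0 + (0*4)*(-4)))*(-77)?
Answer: 1617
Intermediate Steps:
(-21 + (7*0 + (0*4)*(-4)))*(-77) = (-21 + (0 + 0*(-4)))*(-77) = (-21 + (0 + 0))*(-77) = (-21 + 0)*(-77) = -21*(-77) = 1617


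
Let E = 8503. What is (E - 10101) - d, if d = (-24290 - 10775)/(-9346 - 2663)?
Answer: -19225447/12009 ≈ -1600.9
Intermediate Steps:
d = 35065/12009 (d = -35065/(-12009) = -35065*(-1/12009) = 35065/12009 ≈ 2.9199)
(E - 10101) - d = (8503 - 10101) - 1*35065/12009 = -1598 - 35065/12009 = -19225447/12009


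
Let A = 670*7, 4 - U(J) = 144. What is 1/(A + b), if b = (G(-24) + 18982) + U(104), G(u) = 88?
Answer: 1/23620 ≈ 4.2337e-5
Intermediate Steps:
U(J) = -140 (U(J) = 4 - 1*144 = 4 - 144 = -140)
A = 4690
b = 18930 (b = (88 + 18982) - 140 = 19070 - 140 = 18930)
1/(A + b) = 1/(4690 + 18930) = 1/23620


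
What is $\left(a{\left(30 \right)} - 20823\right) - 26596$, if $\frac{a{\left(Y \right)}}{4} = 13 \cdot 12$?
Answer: $-46795$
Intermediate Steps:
$a{\left(Y \right)} = 624$ ($a{\left(Y \right)} = 4 \cdot 13 \cdot 12 = 4 \cdot 156 = 624$)
$\left(a{\left(30 \right)} - 20823\right) - 26596 = \left(624 - 20823\right) - 26596 = -20199 - 26596 = -46795$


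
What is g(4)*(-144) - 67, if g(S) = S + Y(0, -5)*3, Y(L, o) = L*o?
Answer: -643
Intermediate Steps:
g(S) = S (g(S) = S + (0*(-5))*3 = S + 0*3 = S + 0 = S)
g(4)*(-144) - 67 = 4*(-144) - 67 = -576 - 67 = -643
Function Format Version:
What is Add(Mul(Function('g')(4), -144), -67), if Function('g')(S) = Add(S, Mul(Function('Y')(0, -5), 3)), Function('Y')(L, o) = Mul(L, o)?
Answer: -643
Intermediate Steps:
Function('g')(S) = S (Function('g')(S) = Add(S, Mul(Mul(0, -5), 3)) = Add(S, Mul(0, 3)) = Add(S, 0) = S)
Add(Mul(Function('g')(4), -144), -67) = Add(Mul(4, -144), -67) = Add(-576, -67) = -643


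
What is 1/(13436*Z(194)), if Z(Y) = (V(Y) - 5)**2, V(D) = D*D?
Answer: 1/19026614275196 ≈ 5.2558e-14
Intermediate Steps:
V(D) = D**2
Z(Y) = (-5 + Y**2)**2 (Z(Y) = (Y**2 - 5)**2 = (-5 + Y**2)**2)
1/(13436*Z(194)) = 1/(13436*((-5 + 194**2)**2)) = 1/(13436*((-5 + 37636)**2)) = 1/(13436*(37631**2)) = (1/13436)/1416092161 = (1/13436)*(1/1416092161) = 1/19026614275196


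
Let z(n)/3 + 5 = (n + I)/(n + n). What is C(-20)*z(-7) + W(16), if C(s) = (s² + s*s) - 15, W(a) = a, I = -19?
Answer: -51698/7 ≈ -7385.4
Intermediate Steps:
z(n) = -15 + 3*(-19 + n)/(2*n) (z(n) = -15 + 3*((n - 19)/(n + n)) = -15 + 3*((-19 + n)/((2*n))) = -15 + 3*((-19 + n)*(1/(2*n))) = -15 + 3*((-19 + n)/(2*n)) = -15 + 3*(-19 + n)/(2*n))
C(s) = -15 + 2*s² (C(s) = (s² + s²) - 15 = 2*s² - 15 = -15 + 2*s²)
C(-20)*z(-7) + W(16) = (-15 + 2*(-20)²)*((3/2)*(-19 - 9*(-7))/(-7)) + 16 = (-15 + 2*400)*((3/2)*(-⅐)*(-19 + 63)) + 16 = (-15 + 800)*((3/2)*(-⅐)*44) + 16 = 785*(-66/7) + 16 = -51810/7 + 16 = -51698/7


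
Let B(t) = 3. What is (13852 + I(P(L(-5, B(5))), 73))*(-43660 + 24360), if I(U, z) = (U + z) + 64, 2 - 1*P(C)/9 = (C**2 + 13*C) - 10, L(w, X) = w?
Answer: -279020100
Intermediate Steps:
P(C) = 108 - 117*C - 9*C**2 (P(C) = 18 - 9*((C**2 + 13*C) - 10) = 18 - 9*(-10 + C**2 + 13*C) = 18 + (90 - 117*C - 9*C**2) = 108 - 117*C - 9*C**2)
I(U, z) = 64 + U + z
(13852 + I(P(L(-5, B(5))), 73))*(-43660 + 24360) = (13852 + (64 + (108 - 117*(-5) - 9*(-5)**2) + 73))*(-43660 + 24360) = (13852 + (64 + (108 + 585 - 9*25) + 73))*(-19300) = (13852 + (64 + (108 + 585 - 225) + 73))*(-19300) = (13852 + (64 + 468 + 73))*(-19300) = (13852 + 605)*(-19300) = 14457*(-19300) = -279020100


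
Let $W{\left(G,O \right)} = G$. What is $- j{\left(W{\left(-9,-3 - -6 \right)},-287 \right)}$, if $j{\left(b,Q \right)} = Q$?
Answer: $287$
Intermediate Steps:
$- j{\left(W{\left(-9,-3 - -6 \right)},-287 \right)} = \left(-1\right) \left(-287\right) = 287$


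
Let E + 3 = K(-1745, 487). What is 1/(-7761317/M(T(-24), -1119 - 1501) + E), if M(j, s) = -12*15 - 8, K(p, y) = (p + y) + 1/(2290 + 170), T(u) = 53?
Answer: 57810/2313706591 ≈ 2.4986e-5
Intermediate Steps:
K(p, y) = 1/2460 + p + y (K(p, y) = (p + y) + 1/2460 = 1/2460 + p + y)
M(j, s) = -188 (M(j, s) = -180 - 8 = -188)
E = -3102059/2460 (E = -3 + (1/2460 - 1745 + 487) = -3 - 3094679/2460 = -3102059/2460 ≈ -1261.0)
1/(-7761317/M(T(-24), -1119 - 1501) + E) = 1/(-7761317/(-188) - 3102059/2460) = 1/(-7761317*(-1/188) - 3102059/2460) = 1/(7761317/188 - 3102059/2460) = 1/(2313706591/57810) = 57810/2313706591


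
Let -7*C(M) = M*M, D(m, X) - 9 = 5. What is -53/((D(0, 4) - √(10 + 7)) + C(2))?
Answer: -658/151 - 49*√17/151 ≈ -5.6956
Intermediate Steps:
D(m, X) = 14 (D(m, X) = 9 + 5 = 14)
C(M) = -M²/7 (C(M) = -M*M/7 = -M²/7)
-53/((D(0, 4) - √(10 + 7)) + C(2)) = -53/((14 - √(10 + 7)) - ⅐*2²) = -53/((14 - √17) - ⅐*4) = -53/((14 - √17) - 4/7) = -53/(94/7 - √17)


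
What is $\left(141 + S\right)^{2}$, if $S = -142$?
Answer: $1$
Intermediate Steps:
$\left(141 + S\right)^{2} = \left(141 - 142\right)^{2} = \left(-1\right)^{2} = 1$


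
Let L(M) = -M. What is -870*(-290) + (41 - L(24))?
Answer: 252365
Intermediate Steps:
-870*(-290) + (41 - L(24)) = -870*(-290) + (41 - (-1)*24) = 252300 + (41 - 1*(-24)) = 252300 + (41 + 24) = 252300 + 65 = 252365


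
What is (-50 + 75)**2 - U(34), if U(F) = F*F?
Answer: -531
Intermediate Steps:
U(F) = F**2
(-50 + 75)**2 - U(34) = (-50 + 75)**2 - 1*34**2 = 25**2 - 1*1156 = 625 - 1156 = -531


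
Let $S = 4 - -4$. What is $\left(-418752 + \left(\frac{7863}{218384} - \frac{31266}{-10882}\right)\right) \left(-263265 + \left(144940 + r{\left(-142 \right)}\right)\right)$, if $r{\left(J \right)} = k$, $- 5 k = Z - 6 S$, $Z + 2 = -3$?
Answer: $\frac{73586989860467555469}{1485284180} \approx 4.9544 \cdot 10^{10}$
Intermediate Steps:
$Z = -5$ ($Z = -2 - 3 = -5$)
$S = 8$ ($S = 4 + 4 = 8$)
$k = \frac{53}{5}$ ($k = - \frac{-5 - 48}{5} = \left(- \frac{1}{5}\right) \left(-53\right) = \frac{53}{5} \approx 10.6$)
$r{\left(J \right)} = \frac{53}{5}$
$\left(-418752 + \left(\frac{7863}{218384} - \frac{31266}{-10882}\right)\right) \left(-263265 + \left(144940 + r{\left(-142 \right)}\right)\right) = \left(-418752 + \left(\frac{7863}{218384} - \frac{31266}{-10882}\right)\right) \left(-263265 + \left(144940 + \frac{53}{5}\right)\right) = \left(-418752 + \left(7863 \cdot \frac{1}{218384} - - \frac{15633}{5441}\right)\right) \left(-263265 + \frac{724753}{5}\right) = \left(-418752 + \left(\frac{7863}{218384} + \frac{15633}{5441}\right)\right) \left(- \frac{591572}{5}\right) = \left(-418752 + \frac{3456779655}{1188227344}\right) \left(- \frac{591572}{5}\right) = \left(- \frac{497569119975033}{1188227344}\right) \left(- \frac{591572}{5}\right) = \frac{73586989860467555469}{1485284180}$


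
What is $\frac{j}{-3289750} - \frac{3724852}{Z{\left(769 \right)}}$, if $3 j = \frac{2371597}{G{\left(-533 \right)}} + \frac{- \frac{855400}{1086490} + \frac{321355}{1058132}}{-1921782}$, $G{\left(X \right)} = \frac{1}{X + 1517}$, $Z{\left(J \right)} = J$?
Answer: $- \frac{8518487756172096759192134168077}{1676795861435217784066422000} \approx -5080.2$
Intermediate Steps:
$G{\left(X \right)} = \frac{1}{1517 + X}$
$j = \frac{515591434737239307974944333}{662812908730369128}$ ($j = \frac{\frac{2371597}{\frac{1}{1517 - 533}} + \frac{- \frac{855400}{1086490} + \frac{321355}{1058132}}{-1921782}}{3} = \frac{\frac{2371597}{\frac{1}{984}} + \left(\left(-855400\right) \frac{1}{1086490} + 321355 \cdot \frac{1}{1058132}\right) \left(- \frac{1}{1921782}\right)}{3} = \frac{2371597 \frac{1}{\frac{1}{984}} + \left(- \frac{85540}{108649} + \frac{321355}{1058132}\right) \left(- \frac{1}{1921782}\right)}{3} = \frac{2371597 \cdot 984 - - \frac{55597711885}{220937636243456376}}{3} = \frac{2333651448 + \frac{55597711885}{220937636243456376}}{3} = \frac{1}{3} \cdot \frac{515591434737239307974944333}{220937636243456376} = \frac{515591434737239307974944333}{662812908730369128} \approx 7.7788 \cdot 10^{8}$)
$\frac{j}{-3289750} - \frac{3724852}{Z{\left(769 \right)}} = \frac{515591434737239307974944333}{662812908730369128 \left(-3289750\right)} - \frac{3724852}{769} = \frac{515591434737239307974944333}{662812908730369128} \left(- \frac{1}{3289750}\right) - \frac{3724852}{769} = - \frac{515591434737239307974944333}{2180488766495731838838000} - \frac{3724852}{769} = - \frac{8518487756172096759192134168077}{1676795861435217784066422000}$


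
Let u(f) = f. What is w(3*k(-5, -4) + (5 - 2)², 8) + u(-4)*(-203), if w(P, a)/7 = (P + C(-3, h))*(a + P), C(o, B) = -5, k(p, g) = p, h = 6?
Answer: 658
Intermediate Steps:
w(P, a) = 7*(-5 + P)*(P + a) (w(P, a) = 7*((P - 5)*(a + P)) = 7*((-5 + P)*(P + a)) = 7*(-5 + P)*(P + a))
w(3*k(-5, -4) + (5 - 2)², 8) + u(-4)*(-203) = (-35*(3*(-5) + (5 - 2)²) - 35*8 + 7*(3*(-5) + (5 - 2)²)² + 7*(3*(-5) + (5 - 2)²)*8) - 4*(-203) = (-35*(-15 + 3²) - 280 + 7*(-15 + 3²)² + 7*(-15 + 3²)*8) + 812 = (-35*(-15 + 9) - 280 + 7*(-15 + 9)² + 7*(-15 + 9)*8) + 812 = (-35*(-6) - 280 + 7*(-6)² + 7*(-6)*8) + 812 = (210 - 280 + 7*36 - 336) + 812 = (210 - 280 + 252 - 336) + 812 = -154 + 812 = 658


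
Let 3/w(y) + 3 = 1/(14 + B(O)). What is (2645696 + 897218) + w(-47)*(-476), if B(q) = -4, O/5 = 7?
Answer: 102758786/29 ≈ 3.5434e+6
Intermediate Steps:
O = 35 (O = 5*7 = 35)
w(y) = -30/29 (w(y) = 3/(-3 + 1/(14 - 4)) = 3/(-3 + 1/10) = 3/(-3 + ⅒) = 3/(-29/10) = 3*(-10/29) = -30/29)
(2645696 + 897218) + w(-47)*(-476) = (2645696 + 897218) - 30/29*(-476) = 3542914 + 14280/29 = 102758786/29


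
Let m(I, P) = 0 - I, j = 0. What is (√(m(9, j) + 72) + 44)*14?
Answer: 616 + 42*√7 ≈ 727.12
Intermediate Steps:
m(I, P) = -I
(√(m(9, j) + 72) + 44)*14 = (√(-1*9 + 72) + 44)*14 = (√(-9 + 72) + 44)*14 = (√63 + 44)*14 = (3*√7 + 44)*14 = (44 + 3*√7)*14 = 616 + 42*√7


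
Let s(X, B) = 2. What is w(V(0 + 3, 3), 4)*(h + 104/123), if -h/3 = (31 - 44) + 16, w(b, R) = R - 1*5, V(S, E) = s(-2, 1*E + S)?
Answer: 1003/123 ≈ 8.1545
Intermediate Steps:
V(S, E) = 2
w(b, R) = -5 + R (w(b, R) = R - 5 = -5 + R)
h = -9 (h = -3*((31 - 44) + 16) = -3*(-13 + 16) = -3*3 = -9)
w(V(0 + 3, 3), 4)*(h + 104/123) = (-5 + 4)*(-9 + 104/123) = -(-9 + 104*(1/123)) = -(-9 + 104/123) = -1*(-1003/123) = 1003/123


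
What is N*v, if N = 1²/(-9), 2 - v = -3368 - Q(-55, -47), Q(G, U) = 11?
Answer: -1127/3 ≈ -375.67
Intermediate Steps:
v = 3381 (v = 2 - (-3368 - 1*11) = 2 - (-3368 - 11) = 2 - 1*(-3379) = 2 + 3379 = 3381)
N = -⅑ (N = 1*(-⅑) = -⅑ ≈ -0.11111)
N*v = -⅑*3381 = -1127/3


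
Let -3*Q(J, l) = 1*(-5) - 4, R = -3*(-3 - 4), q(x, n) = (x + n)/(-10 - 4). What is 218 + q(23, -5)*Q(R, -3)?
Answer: 1499/7 ≈ 214.14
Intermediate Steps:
q(x, n) = -n/14 - x/14 (q(x, n) = (n + x)/(-14) = (n + x)*(-1/14) = -n/14 - x/14)
R = 21 (R = -3*(-7) = 21)
Q(J, l) = 3 (Q(J, l) = -(1*(-5) - 4)/3 = -(-5 - 4)/3 = -⅓*(-9) = 3)
218 + q(23, -5)*Q(R, -3) = 218 + (-1/14*(-5) - 1/14*23)*3 = 218 + (5/14 - 23/14)*3 = 218 - 9/7*3 = 218 - 27/7 = 1499/7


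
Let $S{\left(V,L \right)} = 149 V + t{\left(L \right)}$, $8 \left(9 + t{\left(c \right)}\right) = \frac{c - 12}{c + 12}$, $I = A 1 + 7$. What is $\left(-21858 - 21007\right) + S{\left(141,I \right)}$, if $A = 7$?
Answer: $- \frac{2273959}{104} \approx -21865.0$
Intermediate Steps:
$I = 14$ ($I = 7 \cdot 1 + 7 = 7 + 7 = 14$)
$t{\left(c \right)} = -9 + \frac{-12 + c}{8 \left(12 + c\right)}$ ($t{\left(c \right)} = -9 + \frac{\left(c - 12\right) \frac{1}{c + 12}}{8} = -9 + \frac{\left(-12 + c\right) \frac{1}{12 + c}}{8} = -9 + \frac{\frac{1}{12 + c} \left(-12 + c\right)}{8} = -9 + \frac{-12 + c}{8 \left(12 + c\right)}$)
$S{\left(V,L \right)} = 149 V + \frac{-876 - 71 L}{8 \left(12 + L\right)}$
$\left(-21858 - 21007\right) + S{\left(141,I \right)} = \left(-21858 - 21007\right) + \frac{-876 - 994 + 1192 \cdot 141 \left(12 + 14\right)}{8 \left(12 + 14\right)} = -42865 + \frac{-876 - 994 + 1192 \cdot 141 \cdot 26}{8 \cdot 26} = -42865 + \frac{1}{8} \cdot \frac{1}{26} \left(-876 - 994 + 4369872\right) = -42865 + \frac{1}{8} \cdot \frac{1}{26} \cdot 4368002 = -42865 + \frac{2184001}{104} = - \frac{2273959}{104}$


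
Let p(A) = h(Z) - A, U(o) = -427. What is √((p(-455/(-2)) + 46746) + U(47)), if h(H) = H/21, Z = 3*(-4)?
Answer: 3*√1003758/14 ≈ 214.69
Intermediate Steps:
Z = -12
h(H) = H/21 (h(H) = H*(1/21) = H/21)
p(A) = -4/7 - A (p(A) = (1/21)*(-12) - A = -4/7 - A)
√((p(-455/(-2)) + 46746) + U(47)) = √(((-4/7 - (-455)/(-2)) + 46746) - 427) = √(((-4/7 - (-455)*(-1)/2) + 46746) - 427) = √(((-4/7 - 1*455/2) + 46746) - 427) = √(((-4/7 - 455/2) + 46746) - 427) = √((-3193/14 + 46746) - 427) = √(651251/14 - 427) = √(645273/14) = 3*√1003758/14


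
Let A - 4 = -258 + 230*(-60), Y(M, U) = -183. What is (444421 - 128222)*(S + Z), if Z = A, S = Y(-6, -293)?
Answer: -4501725163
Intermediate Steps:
S = -183
A = -14054 (A = 4 + (-258 + 230*(-60)) = 4 + (-258 - 13800) = 4 - 14058 = -14054)
Z = -14054
(444421 - 128222)*(S + Z) = (444421 - 128222)*(-183 - 14054) = 316199*(-14237) = -4501725163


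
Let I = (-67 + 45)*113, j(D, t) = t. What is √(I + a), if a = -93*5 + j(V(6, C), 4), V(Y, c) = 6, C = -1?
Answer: I*√2947 ≈ 54.286*I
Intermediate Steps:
I = -2486 (I = -22*113 = -2486)
a = -461 (a = -93*5 + 4 = -465 + 4 = -461)
√(I + a) = √(-2486 - 461) = √(-2947) = I*√2947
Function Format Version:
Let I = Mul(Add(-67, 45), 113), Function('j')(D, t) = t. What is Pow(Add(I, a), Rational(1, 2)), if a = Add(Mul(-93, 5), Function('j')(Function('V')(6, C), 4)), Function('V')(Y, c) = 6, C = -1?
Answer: Mul(I, Pow(2947, Rational(1, 2))) ≈ Mul(54.286, I)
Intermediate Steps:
I = -2486 (I = Mul(-22, 113) = -2486)
a = -461 (a = Add(Mul(-93, 5), 4) = Add(-465, 4) = -461)
Pow(Add(I, a), Rational(1, 2)) = Pow(Add(-2486, -461), Rational(1, 2)) = Pow(-2947, Rational(1, 2)) = Mul(I, Pow(2947, Rational(1, 2)))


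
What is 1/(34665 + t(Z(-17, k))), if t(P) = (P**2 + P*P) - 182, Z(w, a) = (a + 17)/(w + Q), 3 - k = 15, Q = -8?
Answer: 25/862077 ≈ 2.9000e-5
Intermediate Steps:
k = -12 (k = 3 - 1*15 = 3 - 15 = -12)
Z(w, a) = (17 + a)/(-8 + w) (Z(w, a) = (a + 17)/(w - 8) = (17 + a)/(-8 + w))
t(P) = -182 + 2*P**2 (t(P) = (P**2 + P**2) - 182 = 2*P**2 - 182 = -182 + 2*P**2)
1/(34665 + t(Z(-17, k))) = 1/(34665 + (-182 + 2*((17 - 12)/(-8 - 17))**2)) = 1/(34665 + (-182 + 2*(5/(-25))**2)) = 1/(34665 + (-182 + 2*(-1/25*5)**2)) = 1/(34665 + (-182 + 2*(-1/5)**2)) = 1/(34665 + (-182 + 2*(1/25))) = 1/(34665 + (-182 + 2/25)) = 1/(34665 - 4548/25) = 1/(862077/25) = 25/862077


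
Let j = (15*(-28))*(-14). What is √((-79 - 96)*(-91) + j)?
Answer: 7*√445 ≈ 147.67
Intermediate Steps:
j = 5880 (j = -420*(-14) = 5880)
√((-79 - 96)*(-91) + j) = √((-79 - 96)*(-91) + 5880) = √(-175*(-91) + 5880) = √(15925 + 5880) = √21805 = 7*√445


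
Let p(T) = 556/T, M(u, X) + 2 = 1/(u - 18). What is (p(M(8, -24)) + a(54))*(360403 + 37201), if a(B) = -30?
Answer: -2461168760/21 ≈ -1.1720e+8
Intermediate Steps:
M(u, X) = -2 + 1/(-18 + u) (M(u, X) = -2 + 1/(u - 18) = -2 + 1/(-18 + u))
(p(M(8, -24)) + a(54))*(360403 + 37201) = (556/(((37 - 2*8)/(-18 + 8))) - 30)*(360403 + 37201) = (556/(((37 - 16)/(-10))) - 30)*397604 = (556/((-⅒*21)) - 30)*397604 = (556/(-21/10) - 30)*397604 = (556*(-10/21) - 30)*397604 = (-5560/21 - 30)*397604 = -6190/21*397604 = -2461168760/21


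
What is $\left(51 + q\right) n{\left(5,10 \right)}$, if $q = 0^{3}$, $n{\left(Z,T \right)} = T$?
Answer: $510$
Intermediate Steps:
$q = 0$
$\left(51 + q\right) n{\left(5,10 \right)} = \left(51 + 0\right) 10 = 51 \cdot 10 = 510$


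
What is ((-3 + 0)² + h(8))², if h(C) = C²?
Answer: 5329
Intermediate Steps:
((-3 + 0)² + h(8))² = ((-3 + 0)² + 8²)² = ((-3)² + 64)² = (9 + 64)² = 73² = 5329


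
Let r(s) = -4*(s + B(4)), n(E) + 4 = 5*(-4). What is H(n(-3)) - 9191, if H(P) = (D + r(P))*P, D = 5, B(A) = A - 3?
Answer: -11519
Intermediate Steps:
n(E) = -24 (n(E) = -4 + 5*(-4) = -4 - 20 = -24)
B(A) = -3 + A
r(s) = -4 - 4*s (r(s) = -4*(s + (-3 + 4)) = -4*(s + 1) = -4*(1 + s) = -4 - 4*s)
H(P) = P*(1 - 4*P) (H(P) = (5 + (-4 - 4*P))*P = (1 - 4*P)*P = P*(1 - 4*P))
H(n(-3)) - 9191 = -24*(1 - 4*(-24)) - 9191 = -24*(1 + 96) - 9191 = -24*97 - 9191 = -2328 - 9191 = -11519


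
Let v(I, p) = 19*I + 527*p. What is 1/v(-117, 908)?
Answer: 1/476293 ≈ 2.0995e-6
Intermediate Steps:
1/v(-117, 908) = 1/(19*(-117) + 527*908) = 1/(-2223 + 478516) = 1/476293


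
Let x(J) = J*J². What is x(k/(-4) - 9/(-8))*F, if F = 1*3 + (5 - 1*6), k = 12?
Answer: -3375/256 ≈ -13.184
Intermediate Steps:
F = 2 (F = 3 + (5 - 6) = 3 - 1 = 2)
x(J) = J³
x(k/(-4) - 9/(-8))*F = (12/(-4) - 9/(-8))³*2 = (12*(-¼) - 9*(-⅛))³*2 = (-3 + 9/8)³*2 = (-15/8)³*2 = -3375/512*2 = -3375/256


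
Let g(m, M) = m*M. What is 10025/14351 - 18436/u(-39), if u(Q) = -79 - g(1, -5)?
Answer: 132658443/530987 ≈ 249.83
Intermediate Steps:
g(m, M) = M*m
u(Q) = -74 (u(Q) = -79 - (-5) = -79 - 1*(-5) = -79 + 5 = -74)
10025/14351 - 18436/u(-39) = 10025/14351 - 18436/(-74) = 10025*(1/14351) - 18436*(-1/74) = 10025/14351 + 9218/37 = 132658443/530987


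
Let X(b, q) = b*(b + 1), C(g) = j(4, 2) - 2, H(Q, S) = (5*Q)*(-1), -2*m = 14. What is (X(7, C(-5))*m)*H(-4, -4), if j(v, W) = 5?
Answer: -7840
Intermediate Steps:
m = -7 (m = -½*14 = -7)
H(Q, S) = -5*Q
C(g) = 3 (C(g) = 5 - 2 = 3)
X(b, q) = b*(1 + b)
(X(7, C(-5))*m)*H(-4, -4) = ((7*(1 + 7))*(-7))*(-5*(-4)) = ((7*8)*(-7))*20 = (56*(-7))*20 = -392*20 = -7840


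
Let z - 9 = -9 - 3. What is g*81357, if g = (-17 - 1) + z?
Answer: -1708497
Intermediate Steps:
z = -3 (z = 9 + (-9 - 3) = 9 - 12 = -3)
g = -21 (g = (-17 - 1) - 3 = -18 - 3 = -21)
g*81357 = -21*81357 = -1708497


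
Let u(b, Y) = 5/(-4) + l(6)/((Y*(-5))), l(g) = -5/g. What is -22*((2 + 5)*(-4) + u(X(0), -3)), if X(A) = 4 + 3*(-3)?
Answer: 11605/18 ≈ 644.72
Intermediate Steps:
X(A) = -5 (X(A) = 4 - 9 = -5)
u(b, Y) = -5/4 + 1/(6*Y) (u(b, Y) = 5/(-4) + (-5/6)/((Y*(-5))) = 5*(-¼) + (-5*⅙)/((-5*Y)) = -5/4 - (-1)/(6*Y) = -5/4 + 1/(6*Y))
-22*((2 + 5)*(-4) + u(X(0), -3)) = -22*((2 + 5)*(-4) + (1/12)*(2 - 15*(-3))/(-3)) = -22*(7*(-4) + (1/12)*(-⅓)*(2 + 45)) = -22*(-28 + (1/12)*(-⅓)*47) = -22*(-28 - 47/36) = -22*(-1055/36) = 11605/18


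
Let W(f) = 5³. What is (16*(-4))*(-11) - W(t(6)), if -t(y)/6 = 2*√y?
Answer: 579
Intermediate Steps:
t(y) = -12*√y
W(f) = 125
(16*(-4))*(-11) - W(t(6)) = (16*(-4))*(-11) - 1*125 = -64*(-11) - 125 = 704 - 125 = 579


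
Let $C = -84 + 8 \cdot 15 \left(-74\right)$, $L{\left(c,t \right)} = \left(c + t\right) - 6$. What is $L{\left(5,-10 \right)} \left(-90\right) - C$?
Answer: $9954$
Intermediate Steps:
$L{\left(c,t \right)} = -6 + c + t$
$C = -8964$ ($C = -84 + 120 \left(-74\right) = -84 - 8880 = -8964$)
$L{\left(5,-10 \right)} \left(-90\right) - C = \left(-6 + 5 - 10\right) \left(-90\right) - -8964 = \left(-11\right) \left(-90\right) + 8964 = 990 + 8964 = 9954$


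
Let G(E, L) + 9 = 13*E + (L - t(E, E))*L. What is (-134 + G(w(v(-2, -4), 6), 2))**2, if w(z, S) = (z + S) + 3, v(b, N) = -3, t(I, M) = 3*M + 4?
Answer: 11025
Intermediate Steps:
t(I, M) = 4 + 3*M
w(z, S) = 3 + S + z (w(z, S) = (S + z) + 3 = 3 + S + z)
G(E, L) = -9 + 13*E + L*(-4 + L - 3*E) (G(E, L) = -9 + (13*E + (L - (4 + 3*E))*L) = -9 + (13*E + (L + (-4 - 3*E))*L) = -9 + (13*E + (-4 + L - 3*E)*L) = -9 + (13*E + L*(-4 + L - 3*E)) = -9 + 13*E + L*(-4 + L - 3*E))
(-134 + G(w(v(-2, -4), 6), 2))**2 = (-134 + (-9 + 2**2 + 13*(3 + 6 - 3) - 1*2*(4 + 3*(3 + 6 - 3))))**2 = (-134 + (-9 + 4 + 13*6 - 1*2*(4 + 3*6)))**2 = (-134 + (-9 + 4 + 78 - 1*2*(4 + 18)))**2 = (-134 + (-9 + 4 + 78 - 1*2*22))**2 = (-134 + (-9 + 4 + 78 - 44))**2 = (-134 + 29)**2 = (-105)**2 = 11025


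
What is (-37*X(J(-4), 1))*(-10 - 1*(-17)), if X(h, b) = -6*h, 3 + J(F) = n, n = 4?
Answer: 1554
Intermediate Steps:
J(F) = 1 (J(F) = -3 + 4 = 1)
(-37*X(J(-4), 1))*(-10 - 1*(-17)) = (-(-222))*(-10 - 1*(-17)) = (-37*(-6))*(-10 + 17) = 222*7 = 1554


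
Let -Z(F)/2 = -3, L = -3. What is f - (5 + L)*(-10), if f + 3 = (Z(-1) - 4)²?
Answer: 21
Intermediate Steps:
Z(F) = 6 (Z(F) = -2*(-3) = 6)
f = 1 (f = -3 + (6 - 4)² = -3 + 2² = -3 + 4 = 1)
f - (5 + L)*(-10) = 1 - (5 - 3)*(-10) = 1 - 2*(-10) = 1 - 1*(-20) = 1 + 20 = 21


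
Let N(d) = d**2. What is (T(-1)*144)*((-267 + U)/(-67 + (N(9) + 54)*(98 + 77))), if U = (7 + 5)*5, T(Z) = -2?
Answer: 29808/11779 ≈ 2.5306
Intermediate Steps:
U = 60 (U = 12*5 = 60)
(T(-1)*144)*((-267 + U)/(-67 + (N(9) + 54)*(98 + 77))) = (-2*144)*((-267 + 60)/(-67 + (9**2 + 54)*(98 + 77))) = -(-59616)/(-67 + (81 + 54)*175) = -(-59616)/(-67 + 135*175) = -(-59616)/(-67 + 23625) = -(-59616)/23558 = -288*(-207/23558) = 29808/11779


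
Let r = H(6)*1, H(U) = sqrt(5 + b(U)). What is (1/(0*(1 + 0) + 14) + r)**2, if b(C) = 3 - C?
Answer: 393/196 + sqrt(2)/7 ≈ 2.2071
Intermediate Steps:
H(U) = sqrt(8 - U) (H(U) = sqrt(5 + (3 - U)) = sqrt(8 - U))
r = sqrt(2) (r = sqrt(8 - 1*6)*1 = sqrt(8 - 6)*1 = sqrt(2)*1 = sqrt(2) ≈ 1.4142)
(1/(0*(1 + 0) + 14) + r)**2 = (1/(0*(1 + 0) + 14) + sqrt(2))**2 = (1/(0*1 + 14) + sqrt(2))**2 = (1/(0 + 14) + sqrt(2))**2 = (1/14 + sqrt(2))**2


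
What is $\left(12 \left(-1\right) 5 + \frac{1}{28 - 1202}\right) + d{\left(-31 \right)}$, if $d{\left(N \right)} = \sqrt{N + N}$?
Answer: $- \frac{70441}{1174} + i \sqrt{62} \approx -60.001 + 7.874 i$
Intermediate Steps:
$d{\left(N \right)} = \sqrt{2} \sqrt{N}$ ($d{\left(N \right)} = \sqrt{2 N} = \sqrt{2} \sqrt{N}$)
$\left(12 \left(-1\right) 5 + \frac{1}{28 - 1202}\right) + d{\left(-31 \right)} = \left(12 \left(-1\right) 5 + \frac{1}{28 - 1202}\right) + \sqrt{2} \sqrt{-31} = \left(\left(-12\right) 5 + \frac{1}{-1174}\right) + \sqrt{2} i \sqrt{31} = \left(-60 - \frac{1}{1174}\right) + i \sqrt{62} = - \frac{70441}{1174} + i \sqrt{62}$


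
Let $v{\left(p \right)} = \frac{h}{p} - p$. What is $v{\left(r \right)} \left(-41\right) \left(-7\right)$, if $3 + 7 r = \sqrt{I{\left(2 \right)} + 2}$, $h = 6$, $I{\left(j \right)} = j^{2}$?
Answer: $-11931 - 4059 \sqrt{6} \approx -21873.0$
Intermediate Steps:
$r = - \frac{3}{7} + \frac{\sqrt{6}}{7}$ ($r = - \frac{3}{7} + \frac{\sqrt{2^{2} + 2}}{7} = - \frac{3}{7} + \frac{\sqrt{4 + 2}}{7} = - \frac{3}{7} + \frac{\sqrt{6}}{7} \approx -0.078644$)
$v{\left(p \right)} = - p + \frac{6}{p}$ ($v{\left(p \right)} = \frac{6}{p} - p = - p + \frac{6}{p}$)
$v{\left(r \right)} \left(-41\right) \left(-7\right) = \left(- (- \frac{3}{7} + \frac{\sqrt{6}}{7}) + \frac{6}{- \frac{3}{7} + \frac{\sqrt{6}}{7}}\right) \left(-41\right) \left(-7\right) = \left(\left(\frac{3}{7} - \frac{\sqrt{6}}{7}\right) + \frac{6}{- \frac{3}{7} + \frac{\sqrt{6}}{7}}\right) \left(-41\right) \left(-7\right) = \left(\frac{3}{7} + \frac{6}{- \frac{3}{7} + \frac{\sqrt{6}}{7}} - \frac{\sqrt{6}}{7}\right) \left(-41\right) \left(-7\right) = \left(- \frac{123}{7} - \frac{246}{- \frac{3}{7} + \frac{\sqrt{6}}{7}} + \frac{41 \sqrt{6}}{7}\right) \left(-7\right) = 123 - 41 \sqrt{6} + \frac{1722}{- \frac{3}{7} + \frac{\sqrt{6}}{7}}$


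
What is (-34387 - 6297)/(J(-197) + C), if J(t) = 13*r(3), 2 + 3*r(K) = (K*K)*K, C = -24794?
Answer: 122052/74057 ≈ 1.6481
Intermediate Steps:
r(K) = -⅔ + K³/3 (r(K) = -⅔ + ((K*K)*K)/3 = -⅔ + (K²*K)/3 = -⅔ + K³/3)
J(t) = 325/3 (J(t) = 13*(-⅔ + (⅓)*3³) = 13*(-⅔ + (⅓)*27) = 13*(-⅔ + 9) = 13*(25/3) = 325/3)
(-34387 - 6297)/(J(-197) + C) = (-34387 - 6297)/(325/3 - 24794) = -40684/(-74057/3) = -40684*(-3/74057) = 122052/74057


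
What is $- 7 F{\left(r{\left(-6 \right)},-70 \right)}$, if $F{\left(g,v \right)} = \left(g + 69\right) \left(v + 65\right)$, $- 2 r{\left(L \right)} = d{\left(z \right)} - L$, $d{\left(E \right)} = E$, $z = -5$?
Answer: $\frac{4795}{2} \approx 2397.5$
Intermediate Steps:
$r{\left(L \right)} = \frac{5}{2} + \frac{L}{2}$ ($r{\left(L \right)} = - \frac{-5 - L}{2} = \frac{5}{2} + \frac{L}{2}$)
$F{\left(g,v \right)} = \left(65 + v\right) \left(69 + g\right)$ ($F{\left(g,v \right)} = \left(69 + g\right) \left(65 + v\right) = \left(65 + v\right) \left(69 + g\right)$)
$- 7 F{\left(r{\left(-6 \right)},-70 \right)} = - 7 \left(4485 + 65 \left(\frac{5}{2} + \frac{1}{2} \left(-6\right)\right) + 69 \left(-70\right) + \left(\frac{5}{2} + \frac{1}{2} \left(-6\right)\right) \left(-70\right)\right) = - 7 \left(4485 + 65 \left(\frac{5}{2} - 3\right) - 4830 + \left(\frac{5}{2} - 3\right) \left(-70\right)\right) = - 7 \left(4485 + 65 \left(- \frac{1}{2}\right) - 4830 - -35\right) = - 7 \left(4485 - \frac{65}{2} - 4830 + 35\right) = \left(-7\right) \left(- \frac{685}{2}\right) = \frac{4795}{2}$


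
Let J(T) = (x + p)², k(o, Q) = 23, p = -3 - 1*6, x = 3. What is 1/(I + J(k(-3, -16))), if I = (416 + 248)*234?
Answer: 1/155412 ≈ 6.4345e-6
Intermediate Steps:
p = -9 (p = -3 - 6 = -9)
I = 155376 (I = 664*234 = 155376)
J(T) = 36 (J(T) = (3 - 9)² = (-6)² = 36)
1/(I + J(k(-3, -16))) = 1/(155376 + 36) = 1/155412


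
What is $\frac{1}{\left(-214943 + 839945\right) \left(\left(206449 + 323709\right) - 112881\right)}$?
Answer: $\frac{1}{260798959554} \approx 3.8344 \cdot 10^{-12}$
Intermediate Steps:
$\frac{1}{\left(-214943 + 839945\right) \left(\left(206449 + 323709\right) - 112881\right)} = \frac{1}{625002 \left(530158 - 112881\right)} = \frac{1}{625002 \cdot 417277} = \frac{1}{625002} \cdot \frac{1}{417277} = \frac{1}{260798959554}$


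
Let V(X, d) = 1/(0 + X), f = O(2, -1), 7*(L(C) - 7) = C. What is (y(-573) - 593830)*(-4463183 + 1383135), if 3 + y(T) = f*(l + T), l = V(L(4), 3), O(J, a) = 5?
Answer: 97406391718032/53 ≈ 1.8379e+12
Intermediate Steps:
L(C) = 7 + C/7
f = 5
V(X, d) = 1/X
l = 7/53 (l = 1/(7 + (1/7)*4) = 1/(7 + 4/7) = 1/(53/7) = 7/53 ≈ 0.13208)
y(T) = -124/53 + 5*T (y(T) = -3 + 5*(7/53 + T) = -3 + (35/53 + 5*T) = -124/53 + 5*T)
(y(-573) - 593830)*(-4463183 + 1383135) = ((-124/53 + 5*(-573)) - 593830)*(-4463183 + 1383135) = ((-124/53 - 2865) - 593830)*(-3080048) = (-151969/53 - 593830)*(-3080048) = -31624959/53*(-3080048) = 97406391718032/53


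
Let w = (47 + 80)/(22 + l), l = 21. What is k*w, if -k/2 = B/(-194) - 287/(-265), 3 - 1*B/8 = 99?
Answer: -32918146/1105315 ≈ -29.782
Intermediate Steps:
B = -768 (B = 24 - 8*99 = 24 - 792 = -768)
w = 127/43 (w = (47 + 80)/(22 + 21) = 127/43 ≈ 2.9535)
k = -259198/25705 (k = -2*(-768/(-194) - 287/(-265)) = -2*(-768*(-1/194) - 287*(-1/265)) = -2*(384/97 + 287/265) = -2*129599/25705 = -259198/25705 ≈ -10.084)
k*w = -259198/25705*127/43 = -32918146/1105315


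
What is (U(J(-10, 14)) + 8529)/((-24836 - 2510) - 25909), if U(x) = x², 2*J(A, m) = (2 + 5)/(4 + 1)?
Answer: -852949/5325500 ≈ -0.16016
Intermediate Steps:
J(A, m) = 7/10 (J(A, m) = ((2 + 5)/(4 + 1))/2 = (7/5)/2 = (7*(⅕))/2 = (½)*(7/5) = 7/10)
(U(J(-10, 14)) + 8529)/((-24836 - 2510) - 25909) = ((7/10)² + 8529)/((-24836 - 2510) - 25909) = (49/100 + 8529)/(-27346 - 25909) = (852949/100)/(-53255) = (852949/100)*(-1/53255) = -852949/5325500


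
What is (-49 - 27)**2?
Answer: 5776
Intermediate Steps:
(-49 - 27)**2 = (-76)**2 = 5776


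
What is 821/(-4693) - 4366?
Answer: -20490459/4693 ≈ -4366.2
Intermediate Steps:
821/(-4693) - 4366 = 821*(-1/4693) - 4366 = -821/4693 - 4366 = -20490459/4693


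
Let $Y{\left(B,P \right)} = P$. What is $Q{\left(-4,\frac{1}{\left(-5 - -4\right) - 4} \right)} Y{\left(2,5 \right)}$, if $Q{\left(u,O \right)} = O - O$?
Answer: $0$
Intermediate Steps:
$Q{\left(u,O \right)} = 0$
$Q{\left(-4,\frac{1}{\left(-5 - -4\right) - 4} \right)} Y{\left(2,5 \right)} = 0 \cdot 5 = 0$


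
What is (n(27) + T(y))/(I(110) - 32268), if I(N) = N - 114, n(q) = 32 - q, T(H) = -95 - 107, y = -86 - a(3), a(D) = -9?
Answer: 197/32272 ≈ 0.0061044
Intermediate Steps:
y = -77 (y = -86 - 1*(-9) = -86 + 9 = -77)
T(H) = -202
I(N) = -114 + N
(n(27) + T(y))/(I(110) - 32268) = ((32 - 1*27) - 202)/((-114 + 110) - 32268) = ((32 - 27) - 202)/(-4 - 32268) = (5 - 202)/(-32272) = -197*(-1/32272) = 197/32272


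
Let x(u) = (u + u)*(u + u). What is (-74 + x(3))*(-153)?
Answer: 5814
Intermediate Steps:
x(u) = 4*u**2 (x(u) = (2*u)*(2*u) = 4*u**2)
(-74 + x(3))*(-153) = (-74 + 4*3**2)*(-153) = (-74 + 4*9)*(-153) = (-74 + 36)*(-153) = -38*(-153) = 5814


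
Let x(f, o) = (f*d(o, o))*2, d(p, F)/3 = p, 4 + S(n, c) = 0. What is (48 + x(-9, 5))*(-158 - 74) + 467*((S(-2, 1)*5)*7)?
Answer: -13876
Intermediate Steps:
S(n, c) = -4 (S(n, c) = -4 + 0 = -4)
d(p, F) = 3*p
x(f, o) = 6*f*o (x(f, o) = (f*(3*o))*2 = (3*f*o)*2 = 6*f*o)
(48 + x(-9, 5))*(-158 - 74) + 467*((S(-2, 1)*5)*7) = (48 + 6*(-9)*5)*(-158 - 74) + 467*(-4*5*7) = (48 - 270)*(-232) + 467*(-20*7) = -222*(-232) + 467*(-140) = 51504 - 65380 = -13876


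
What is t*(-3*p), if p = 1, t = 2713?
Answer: -8139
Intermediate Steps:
t*(-3*p) = 2713*(-3*1) = 2713*(-3) = -8139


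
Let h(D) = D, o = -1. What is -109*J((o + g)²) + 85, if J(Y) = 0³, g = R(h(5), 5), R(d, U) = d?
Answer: 85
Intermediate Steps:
g = 5
J(Y) = 0
-109*J((o + g)²) + 85 = -109*0 + 85 = 0 + 85 = 85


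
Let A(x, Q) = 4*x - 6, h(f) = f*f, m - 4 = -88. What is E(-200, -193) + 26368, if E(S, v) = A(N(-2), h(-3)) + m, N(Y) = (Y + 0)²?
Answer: 26294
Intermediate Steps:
m = -84 (m = 4 - 88 = -84)
h(f) = f²
N(Y) = Y²
A(x, Q) = -6 + 4*x
E(S, v) = -74 (E(S, v) = (-6 + 4*(-2)²) - 84 = (-6 + 4*4) - 84 = (-6 + 16) - 84 = 10 - 84 = -74)
E(-200, -193) + 26368 = -74 + 26368 = 26294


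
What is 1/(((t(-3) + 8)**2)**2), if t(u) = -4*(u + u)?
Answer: 1/1048576 ≈ 9.5367e-7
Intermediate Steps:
t(u) = -8*u
1/(((t(-3) + 8)**2)**2) = 1/(((-8*(-3) + 8)**2)**2) = 1/(((24 + 8)**2)**2) = 1/((32**2)**2) = 1/(1024**2) = 1/1048576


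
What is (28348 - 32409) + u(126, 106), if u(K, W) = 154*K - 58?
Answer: 15285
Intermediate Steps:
u(K, W) = -58 + 154*K
(28348 - 32409) + u(126, 106) = (28348 - 32409) + (-58 + 154*126) = -4061 + (-58 + 19404) = -4061 + 19346 = 15285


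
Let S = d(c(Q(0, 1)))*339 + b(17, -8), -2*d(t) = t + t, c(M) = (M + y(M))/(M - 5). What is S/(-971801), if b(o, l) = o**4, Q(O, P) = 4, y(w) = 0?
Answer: -84877/971801 ≈ -0.087340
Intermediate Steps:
c(M) = M/(-5 + M) (c(M) = (M + 0)/(M - 5) = M/(-5 + M))
d(t) = -t (d(t) = -(t + t)/2 = -t)
S = 84877 (S = -4/(-5 + 4)*339 + 17**4 = -4/(-1)*339 + 83521 = -4*(-1)*339 + 83521 = -1*(-4)*339 + 83521 = 4*339 + 83521 = 1356 + 83521 = 84877)
S/(-971801) = 84877/(-971801) = 84877*(-1/971801) = -84877/971801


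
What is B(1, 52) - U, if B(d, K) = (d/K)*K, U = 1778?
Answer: -1777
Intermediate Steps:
B(d, K) = d
B(1, 52) - U = 1 - 1*1778 = 1 - 1778 = -1777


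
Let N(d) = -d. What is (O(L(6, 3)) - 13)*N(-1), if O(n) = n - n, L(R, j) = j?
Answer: -13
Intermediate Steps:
O(n) = 0
(O(L(6, 3)) - 13)*N(-1) = (0 - 13)*(-1*(-1)) = -13*1 = -13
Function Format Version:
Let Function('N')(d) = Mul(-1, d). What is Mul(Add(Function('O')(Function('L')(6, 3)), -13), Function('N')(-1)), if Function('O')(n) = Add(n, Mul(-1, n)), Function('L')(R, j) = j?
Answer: -13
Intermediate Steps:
Function('O')(n) = 0
Mul(Add(Function('O')(Function('L')(6, 3)), -13), Function('N')(-1)) = Mul(Add(0, -13), Mul(-1, -1)) = Mul(-13, 1) = -13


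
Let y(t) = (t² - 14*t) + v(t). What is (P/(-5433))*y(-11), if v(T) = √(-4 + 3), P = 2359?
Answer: -648725/5433 - 2359*I/5433 ≈ -119.4 - 0.4342*I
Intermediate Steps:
v(T) = I (v(T) = √(-1) = I)
y(t) = I + t² - 14*t (y(t) = (t² - 14*t) + I = I + t² - 14*t)
(P/(-5433))*y(-11) = (2359/(-5433))*(I + (-11)² - 14*(-11)) = (2359*(-1/5433))*(I + 121 + 154) = -2359*(275 + I)/5433 = -648725/5433 - 2359*I/5433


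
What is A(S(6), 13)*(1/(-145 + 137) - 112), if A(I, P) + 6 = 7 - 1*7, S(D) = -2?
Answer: 2691/4 ≈ 672.75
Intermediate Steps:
A(I, P) = -6 (A(I, P) = -6 + (7 - 1*7) = -6 + (7 - 7) = -6 + 0 = -6)
A(S(6), 13)*(1/(-145 + 137) - 112) = -6*(1/(-145 + 137) - 112) = -6*(1/(-8) - 112) = -6*(-1/8 - 112) = -6*(-897/8) = 2691/4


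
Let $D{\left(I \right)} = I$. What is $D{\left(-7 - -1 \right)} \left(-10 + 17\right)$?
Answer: $-42$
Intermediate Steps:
$D{\left(-7 - -1 \right)} \left(-10 + 17\right) = \left(-7 - -1\right) \left(-10 + 17\right) = \left(-7 + 1\right) 7 = \left(-6\right) 7 = -42$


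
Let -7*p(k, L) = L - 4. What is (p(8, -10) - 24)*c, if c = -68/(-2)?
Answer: -748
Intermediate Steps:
p(k, L) = 4/7 - L/7 (p(k, L) = -(L - 4)/7 = -(-4 + L)/7 = 4/7 - L/7)
c = 34 (c = -68*(-1/2) = 34)
(p(8, -10) - 24)*c = ((4/7 - 1/7*(-10)) - 24)*34 = ((4/7 + 10/7) - 24)*34 = (2 - 24)*34 = -22*34 = -748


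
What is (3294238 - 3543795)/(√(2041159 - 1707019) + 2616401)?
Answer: -13325330293/139705180789 + 10186*√83535/139705180789 ≈ -0.095361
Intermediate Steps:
(3294238 - 3543795)/(√(2041159 - 1707019) + 2616401) = -249557/(√334140 + 2616401) = -249557/(2*√83535 + 2616401) = -249557/(2616401 + 2*√83535)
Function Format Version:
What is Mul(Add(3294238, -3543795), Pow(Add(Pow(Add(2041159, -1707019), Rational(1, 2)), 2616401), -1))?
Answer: Add(Rational(-13325330293, 139705180789), Mul(Rational(10186, 139705180789), Pow(83535, Rational(1, 2)))) ≈ -0.095361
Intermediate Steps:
Mul(Add(3294238, -3543795), Pow(Add(Pow(Add(2041159, -1707019), Rational(1, 2)), 2616401), -1)) = Mul(-249557, Pow(Add(Pow(334140, Rational(1, 2)), 2616401), -1)) = Mul(-249557, Pow(Add(Mul(2, Pow(83535, Rational(1, 2))), 2616401), -1)) = Mul(-249557, Pow(Add(2616401, Mul(2, Pow(83535, Rational(1, 2)))), -1))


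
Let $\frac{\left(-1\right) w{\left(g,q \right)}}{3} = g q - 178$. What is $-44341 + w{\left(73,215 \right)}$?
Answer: $-90892$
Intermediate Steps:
$w{\left(g,q \right)} = 534 - 3 g q$ ($w{\left(g,q \right)} = - 3 \left(g q - 178\right) = - 3 \left(-178 + g q\right) = 534 - 3 g q$)
$-44341 + w{\left(73,215 \right)} = -44341 + \left(534 - 219 \cdot 215\right) = -44341 + \left(534 - 47085\right) = -44341 - 46551 = -90892$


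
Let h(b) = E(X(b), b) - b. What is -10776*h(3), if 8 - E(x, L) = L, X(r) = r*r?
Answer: -21552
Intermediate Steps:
X(r) = r²
E(x, L) = 8 - L
h(b) = 8 - 2*b (h(b) = (8 - b) - b = 8 - 2*b)
-10776*h(3) = -10776*(8 - 2*3) = -10776*(8 - 6) = -10776*2 = -21552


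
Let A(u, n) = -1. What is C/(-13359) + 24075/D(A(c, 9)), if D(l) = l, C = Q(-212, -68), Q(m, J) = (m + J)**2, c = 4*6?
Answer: -321696325/13359 ≈ -24081.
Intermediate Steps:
c = 24
Q(m, J) = (J + m)**2
C = 78400 (C = (-68 - 212)**2 = (-280)**2 = 78400)
C/(-13359) + 24075/D(A(c, 9)) = 78400/(-13359) + 24075/(-1) = 78400*(-1/13359) + 24075*(-1) = -78400/13359 - 24075 = -321696325/13359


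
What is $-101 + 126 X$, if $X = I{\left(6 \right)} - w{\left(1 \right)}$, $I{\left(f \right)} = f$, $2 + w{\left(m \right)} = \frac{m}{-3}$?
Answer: $949$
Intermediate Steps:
$w{\left(m \right)} = -2 - \frac{m}{3}$ ($w{\left(m \right)} = -2 + \frac{m}{-3} = -2 + m \left(- \frac{1}{3}\right) = -2 - \frac{m}{3}$)
$X = \frac{25}{3}$ ($X = 6 - \left(-2 - \frac{1}{3}\right) = 6 - - \frac{7}{3} = 6 + \frac{7}{3} = \frac{25}{3} \approx 8.3333$)
$-101 + 126 X = -101 + 126 \cdot \frac{25}{3} = -101 + 1050 = 949$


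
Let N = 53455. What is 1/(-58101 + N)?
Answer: -1/4646 ≈ -0.00021524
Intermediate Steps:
1/(-58101 + N) = 1/(-58101 + 53455) = 1/(-4646) = -1/4646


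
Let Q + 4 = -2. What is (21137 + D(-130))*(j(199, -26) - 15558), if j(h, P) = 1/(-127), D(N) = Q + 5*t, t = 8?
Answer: -41831080257/127 ≈ -3.2938e+8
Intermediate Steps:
Q = -6 (Q = -4 - 2 = -6)
D(N) = 34 (D(N) = -6 + 5*8 = -6 + 40 = 34)
j(h, P) = -1/127
(21137 + D(-130))*(j(199, -26) - 15558) = (21137 + 34)*(-1/127 - 15558) = 21171*(-1975867/127) = -41831080257/127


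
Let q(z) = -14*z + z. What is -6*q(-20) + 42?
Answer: -1518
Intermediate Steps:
q(z) = -13*z
-6*q(-20) + 42 = -(-78)*(-20) + 42 = -6*260 + 42 = -1560 + 42 = -1518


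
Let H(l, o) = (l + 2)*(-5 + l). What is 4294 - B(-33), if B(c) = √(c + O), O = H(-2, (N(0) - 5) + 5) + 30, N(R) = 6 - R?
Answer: 4294 - I*√3 ≈ 4294.0 - 1.732*I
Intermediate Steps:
H(l, o) = (-5 + l)*(2 + l) (H(l, o) = (2 + l)*(-5 + l) = (-5 + l)*(2 + l))
O = 30 (O = (-10 + (-2)² - 3*(-2)) + 30 = (-10 + 4 + 6) + 30 = 0 + 30 = 30)
B(c) = √(30 + c) (B(c) = √(c + 30) = √(30 + c))
4294 - B(-33) = 4294 - √(30 - 33) = 4294 - √(-3) = 4294 - I*√3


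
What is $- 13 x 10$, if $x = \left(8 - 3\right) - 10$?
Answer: $650$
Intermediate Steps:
$x = -5$ ($x = 5 - 10 = -5$)
$- 13 x 10 = \left(-13\right) \left(-5\right) 10 = 65 \cdot 10 = 650$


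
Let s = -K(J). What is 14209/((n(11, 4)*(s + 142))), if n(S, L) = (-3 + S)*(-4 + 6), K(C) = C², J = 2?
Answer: 14209/2208 ≈ 6.4352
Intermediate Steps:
s = -4 (s = -1*2² = -1*4 = -4)
n(S, L) = -6 + 2*S (n(S, L) = (-3 + S)*2 = -6 + 2*S)
14209/((n(11, 4)*(s + 142))) = 14209/(((-6 + 2*11)*(-4 + 142))) = 14209/(((-6 + 22)*138)) = 14209/((16*138)) = 14209/2208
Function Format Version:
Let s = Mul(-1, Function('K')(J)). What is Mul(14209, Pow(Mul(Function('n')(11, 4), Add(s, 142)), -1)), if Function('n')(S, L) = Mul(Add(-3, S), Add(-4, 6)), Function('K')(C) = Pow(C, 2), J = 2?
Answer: Rational(14209, 2208) ≈ 6.4352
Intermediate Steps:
s = -4 (s = Mul(-1, Pow(2, 2)) = Mul(-1, 4) = -4)
Function('n')(S, L) = Add(-6, Mul(2, S)) (Function('n')(S, L) = Mul(Add(-3, S), 2) = Add(-6, Mul(2, S)))
Mul(14209, Pow(Mul(Function('n')(11, 4), Add(s, 142)), -1)) = Mul(14209, Pow(Mul(Add(-6, Mul(2, 11)), Add(-4, 142)), -1)) = Mul(14209, Pow(Mul(Add(-6, 22), 138), -1)) = Mul(14209, Pow(Mul(16, 138), -1)) = Mul(14209, Pow(2208, -1)) = Mul(14209, Rational(1, 2208)) = Rational(14209, 2208)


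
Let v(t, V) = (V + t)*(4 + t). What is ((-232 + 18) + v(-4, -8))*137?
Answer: -29318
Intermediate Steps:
v(t, V) = (4 + t)*(V + t)
((-232 + 18) + v(-4, -8))*137 = ((-232 + 18) + ((-4)² + 4*(-8) + 4*(-4) - 8*(-4)))*137 = (-214 + (16 - 32 - 16 + 32))*137 = (-214 + 0)*137 = -214*137 = -29318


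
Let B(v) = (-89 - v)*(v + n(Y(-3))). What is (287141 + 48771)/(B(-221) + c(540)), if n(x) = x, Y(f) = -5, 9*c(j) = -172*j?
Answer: -41989/5019 ≈ -8.3660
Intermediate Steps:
c(j) = -172*j/9 (c(j) = (-172*j)/9 = -172*j/9)
B(v) = (-89 - v)*(-5 + v) (B(v) = (-89 - v)*(v - 5) = (-89 - v)*(-5 + v))
(287141 + 48771)/(B(-221) + c(540)) = (287141 + 48771)/((445 - 1*(-221)**2 - 84*(-221)) - 172/9*540) = 335912/((445 - 1*48841 + 18564) - 10320) = 335912/((445 - 48841 + 18564) - 10320) = 335912/(-29832 - 10320) = 335912/(-40152) = 335912*(-1/40152) = -41989/5019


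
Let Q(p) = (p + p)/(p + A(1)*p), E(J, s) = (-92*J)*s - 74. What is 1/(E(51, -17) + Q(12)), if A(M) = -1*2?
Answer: 1/79688 ≈ 1.2549e-5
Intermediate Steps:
A(M) = -2
E(J, s) = -74 - 92*J*s (E(J, s) = -92*J*s - 74 = -74 - 92*J*s)
Q(p) = -2 (Q(p) = (p + p)/(p - 2*p) = (2*p)/((-p)) = (2*p)*(-1/p) = -2)
1/(E(51, -17) + Q(12)) = 1/((-74 - 92*51*(-17)) - 2) = 1/((-74 + 79764) - 2) = 1/(79690 - 2) = 1/79688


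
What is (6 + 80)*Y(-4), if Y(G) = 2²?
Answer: 344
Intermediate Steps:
Y(G) = 4
(6 + 80)*Y(-4) = (6 + 80)*4 = 86*4 = 344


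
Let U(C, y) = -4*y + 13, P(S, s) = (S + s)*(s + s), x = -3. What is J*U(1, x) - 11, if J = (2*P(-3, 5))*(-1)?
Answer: -1011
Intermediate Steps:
P(S, s) = 2*s*(S + s) (P(S, s) = (S + s)*(2*s) = 2*s*(S + s))
U(C, y) = 13 - 4*y
J = -40 (J = (2*(2*5*(-3 + 5)))*(-1) = (2*(2*5*2))*(-1) = (2*20)*(-1) = 40*(-1) = -40)
J*U(1, x) - 11 = -40*(13 - 4*(-3)) - 11 = -40*(13 + 12) - 11 = -40*25 - 11 = -1000 - 11 = -1011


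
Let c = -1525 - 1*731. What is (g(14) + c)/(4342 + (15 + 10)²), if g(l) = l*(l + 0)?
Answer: -2060/4967 ≈ -0.41474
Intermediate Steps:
g(l) = l² (g(l) = l*l = l²)
c = -2256 (c = -1525 - 731 = -2256)
(g(14) + c)/(4342 + (15 + 10)²) = (14² - 2256)/(4342 + (15 + 10)²) = (196 - 2256)/(4342 + 25²) = -2060/(4342 + 625) = -2060/4967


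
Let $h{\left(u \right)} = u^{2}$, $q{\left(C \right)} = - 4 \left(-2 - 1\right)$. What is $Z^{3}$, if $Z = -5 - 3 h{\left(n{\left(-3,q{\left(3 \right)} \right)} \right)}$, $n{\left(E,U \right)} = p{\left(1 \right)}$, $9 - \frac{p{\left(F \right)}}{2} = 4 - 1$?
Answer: $-83453453$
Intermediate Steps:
$q{\left(C \right)} = 12$ ($q{\left(C \right)} = \left(-4\right) \left(-3\right) = 12$)
$p{\left(F \right)} = 12$ ($p{\left(F \right)} = 18 - 2 \left(4 - 1\right) = 18 - 6 = 12$)
$n{\left(E,U \right)} = 12$
$Z = -437$ ($Z = -5 - 3 \cdot 12^{2} = -5 - 432 = -437$)
$Z^{3} = \left(-437\right)^{3} = -83453453$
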